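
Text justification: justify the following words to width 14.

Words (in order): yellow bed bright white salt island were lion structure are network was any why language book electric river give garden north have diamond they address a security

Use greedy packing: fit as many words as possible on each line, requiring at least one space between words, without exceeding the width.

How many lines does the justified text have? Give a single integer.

Line 1: ['yellow', 'bed'] (min_width=10, slack=4)
Line 2: ['bright', 'white'] (min_width=12, slack=2)
Line 3: ['salt', 'island'] (min_width=11, slack=3)
Line 4: ['were', 'lion'] (min_width=9, slack=5)
Line 5: ['structure', 'are'] (min_width=13, slack=1)
Line 6: ['network', 'was'] (min_width=11, slack=3)
Line 7: ['any', 'why'] (min_width=7, slack=7)
Line 8: ['language', 'book'] (min_width=13, slack=1)
Line 9: ['electric', 'river'] (min_width=14, slack=0)
Line 10: ['give', 'garden'] (min_width=11, slack=3)
Line 11: ['north', 'have'] (min_width=10, slack=4)
Line 12: ['diamond', 'they'] (min_width=12, slack=2)
Line 13: ['address', 'a'] (min_width=9, slack=5)
Line 14: ['security'] (min_width=8, slack=6)
Total lines: 14

Answer: 14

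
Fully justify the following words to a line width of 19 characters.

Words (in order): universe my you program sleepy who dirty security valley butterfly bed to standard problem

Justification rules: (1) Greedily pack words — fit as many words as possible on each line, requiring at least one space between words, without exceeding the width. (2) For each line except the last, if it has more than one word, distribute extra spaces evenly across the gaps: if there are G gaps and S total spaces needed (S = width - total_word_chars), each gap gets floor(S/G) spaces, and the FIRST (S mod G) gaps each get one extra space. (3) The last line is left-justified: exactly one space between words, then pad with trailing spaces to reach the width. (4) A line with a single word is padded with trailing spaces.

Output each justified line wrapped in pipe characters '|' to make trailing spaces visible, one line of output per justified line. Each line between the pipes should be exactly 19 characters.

Line 1: ['universe', 'my', 'you'] (min_width=15, slack=4)
Line 2: ['program', 'sleepy', 'who'] (min_width=18, slack=1)
Line 3: ['dirty', 'security'] (min_width=14, slack=5)
Line 4: ['valley', 'butterfly'] (min_width=16, slack=3)
Line 5: ['bed', 'to', 'standard'] (min_width=15, slack=4)
Line 6: ['problem'] (min_width=7, slack=12)

Answer: |universe   my   you|
|program  sleepy who|
|dirty      security|
|valley    butterfly|
|bed   to   standard|
|problem            |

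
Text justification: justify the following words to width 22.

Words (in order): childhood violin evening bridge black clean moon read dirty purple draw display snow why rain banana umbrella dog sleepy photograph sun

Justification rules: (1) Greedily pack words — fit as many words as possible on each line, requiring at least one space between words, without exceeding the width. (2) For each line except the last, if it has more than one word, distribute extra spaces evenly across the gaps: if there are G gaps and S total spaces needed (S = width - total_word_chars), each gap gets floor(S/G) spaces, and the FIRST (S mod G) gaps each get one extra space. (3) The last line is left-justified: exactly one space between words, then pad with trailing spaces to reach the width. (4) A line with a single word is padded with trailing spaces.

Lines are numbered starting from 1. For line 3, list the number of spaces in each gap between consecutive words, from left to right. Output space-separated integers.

Line 1: ['childhood', 'violin'] (min_width=16, slack=6)
Line 2: ['evening', 'bridge', 'black'] (min_width=20, slack=2)
Line 3: ['clean', 'moon', 'read', 'dirty'] (min_width=21, slack=1)
Line 4: ['purple', 'draw', 'display'] (min_width=19, slack=3)
Line 5: ['snow', 'why', 'rain', 'banana'] (min_width=20, slack=2)
Line 6: ['umbrella', 'dog', 'sleepy'] (min_width=19, slack=3)
Line 7: ['photograph', 'sun'] (min_width=14, slack=8)

Answer: 2 1 1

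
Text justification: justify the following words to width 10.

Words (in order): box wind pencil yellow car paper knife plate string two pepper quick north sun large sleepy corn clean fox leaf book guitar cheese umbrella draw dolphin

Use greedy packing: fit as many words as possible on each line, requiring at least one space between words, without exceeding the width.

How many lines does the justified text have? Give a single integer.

Line 1: ['box', 'wind'] (min_width=8, slack=2)
Line 2: ['pencil'] (min_width=6, slack=4)
Line 3: ['yellow', 'car'] (min_width=10, slack=0)
Line 4: ['paper'] (min_width=5, slack=5)
Line 5: ['knife'] (min_width=5, slack=5)
Line 6: ['plate'] (min_width=5, slack=5)
Line 7: ['string', 'two'] (min_width=10, slack=0)
Line 8: ['pepper'] (min_width=6, slack=4)
Line 9: ['quick'] (min_width=5, slack=5)
Line 10: ['north', 'sun'] (min_width=9, slack=1)
Line 11: ['large'] (min_width=5, slack=5)
Line 12: ['sleepy'] (min_width=6, slack=4)
Line 13: ['corn', 'clean'] (min_width=10, slack=0)
Line 14: ['fox', 'leaf'] (min_width=8, slack=2)
Line 15: ['book'] (min_width=4, slack=6)
Line 16: ['guitar'] (min_width=6, slack=4)
Line 17: ['cheese'] (min_width=6, slack=4)
Line 18: ['umbrella'] (min_width=8, slack=2)
Line 19: ['draw'] (min_width=4, slack=6)
Line 20: ['dolphin'] (min_width=7, slack=3)
Total lines: 20

Answer: 20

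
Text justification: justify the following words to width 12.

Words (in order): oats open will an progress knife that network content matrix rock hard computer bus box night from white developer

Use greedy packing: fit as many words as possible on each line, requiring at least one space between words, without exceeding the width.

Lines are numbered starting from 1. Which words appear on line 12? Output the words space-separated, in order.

Answer: developer

Derivation:
Line 1: ['oats', 'open'] (min_width=9, slack=3)
Line 2: ['will', 'an'] (min_width=7, slack=5)
Line 3: ['progress'] (min_width=8, slack=4)
Line 4: ['knife', 'that'] (min_width=10, slack=2)
Line 5: ['network'] (min_width=7, slack=5)
Line 6: ['content'] (min_width=7, slack=5)
Line 7: ['matrix', 'rock'] (min_width=11, slack=1)
Line 8: ['hard'] (min_width=4, slack=8)
Line 9: ['computer', 'bus'] (min_width=12, slack=0)
Line 10: ['box', 'night'] (min_width=9, slack=3)
Line 11: ['from', 'white'] (min_width=10, slack=2)
Line 12: ['developer'] (min_width=9, slack=3)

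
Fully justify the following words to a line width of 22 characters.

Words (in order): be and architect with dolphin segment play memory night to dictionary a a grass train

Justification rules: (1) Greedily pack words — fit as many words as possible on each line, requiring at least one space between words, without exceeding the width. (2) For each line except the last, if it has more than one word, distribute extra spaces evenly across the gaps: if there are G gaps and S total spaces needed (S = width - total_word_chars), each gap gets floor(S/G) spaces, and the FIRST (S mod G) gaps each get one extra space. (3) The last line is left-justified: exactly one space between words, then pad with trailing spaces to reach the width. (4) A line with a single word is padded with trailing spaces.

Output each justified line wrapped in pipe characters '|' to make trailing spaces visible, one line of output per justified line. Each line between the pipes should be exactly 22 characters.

Line 1: ['be', 'and', 'architect', 'with'] (min_width=21, slack=1)
Line 2: ['dolphin', 'segment', 'play'] (min_width=20, slack=2)
Line 3: ['memory', 'night', 'to'] (min_width=15, slack=7)
Line 4: ['dictionary', 'a', 'a', 'grass'] (min_width=20, slack=2)
Line 5: ['train'] (min_width=5, slack=17)

Answer: |be  and architect with|
|dolphin  segment  play|
|memory     night    to|
|dictionary  a  a grass|
|train                 |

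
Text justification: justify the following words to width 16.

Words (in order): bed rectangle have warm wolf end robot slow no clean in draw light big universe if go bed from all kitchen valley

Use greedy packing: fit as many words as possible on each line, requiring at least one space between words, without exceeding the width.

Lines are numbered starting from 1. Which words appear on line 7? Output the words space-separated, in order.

Line 1: ['bed', 'rectangle'] (min_width=13, slack=3)
Line 2: ['have', 'warm', 'wolf'] (min_width=14, slack=2)
Line 3: ['end', 'robot', 'slow'] (min_width=14, slack=2)
Line 4: ['no', 'clean', 'in', 'draw'] (min_width=16, slack=0)
Line 5: ['light', 'big'] (min_width=9, slack=7)
Line 6: ['universe', 'if', 'go'] (min_width=14, slack=2)
Line 7: ['bed', 'from', 'all'] (min_width=12, slack=4)
Line 8: ['kitchen', 'valley'] (min_width=14, slack=2)

Answer: bed from all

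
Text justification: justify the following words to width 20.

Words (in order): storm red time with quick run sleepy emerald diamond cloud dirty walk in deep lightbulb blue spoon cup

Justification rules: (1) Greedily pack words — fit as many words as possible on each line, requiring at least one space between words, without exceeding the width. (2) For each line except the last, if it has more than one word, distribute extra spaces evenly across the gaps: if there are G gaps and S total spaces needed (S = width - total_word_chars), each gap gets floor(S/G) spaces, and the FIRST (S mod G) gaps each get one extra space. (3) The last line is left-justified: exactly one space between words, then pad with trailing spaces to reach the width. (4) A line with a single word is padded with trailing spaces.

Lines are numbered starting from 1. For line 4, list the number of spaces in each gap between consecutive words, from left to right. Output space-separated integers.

Line 1: ['storm', 'red', 'time', 'with'] (min_width=19, slack=1)
Line 2: ['quick', 'run', 'sleepy'] (min_width=16, slack=4)
Line 3: ['emerald', 'diamond'] (min_width=15, slack=5)
Line 4: ['cloud', 'dirty', 'walk', 'in'] (min_width=19, slack=1)
Line 5: ['deep', 'lightbulb', 'blue'] (min_width=19, slack=1)
Line 6: ['spoon', 'cup'] (min_width=9, slack=11)

Answer: 2 1 1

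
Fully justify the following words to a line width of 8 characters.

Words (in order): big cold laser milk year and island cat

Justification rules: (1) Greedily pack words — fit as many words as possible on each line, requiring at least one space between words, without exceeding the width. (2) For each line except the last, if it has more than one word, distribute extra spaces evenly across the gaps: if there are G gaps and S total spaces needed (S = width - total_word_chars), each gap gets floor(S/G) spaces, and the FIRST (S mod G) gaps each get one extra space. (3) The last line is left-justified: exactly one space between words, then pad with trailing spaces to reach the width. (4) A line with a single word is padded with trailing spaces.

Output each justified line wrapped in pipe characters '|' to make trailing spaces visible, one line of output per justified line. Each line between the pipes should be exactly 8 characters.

Line 1: ['big', 'cold'] (min_width=8, slack=0)
Line 2: ['laser'] (min_width=5, slack=3)
Line 3: ['milk'] (min_width=4, slack=4)
Line 4: ['year', 'and'] (min_width=8, slack=0)
Line 5: ['island'] (min_width=6, slack=2)
Line 6: ['cat'] (min_width=3, slack=5)

Answer: |big cold|
|laser   |
|milk    |
|year and|
|island  |
|cat     |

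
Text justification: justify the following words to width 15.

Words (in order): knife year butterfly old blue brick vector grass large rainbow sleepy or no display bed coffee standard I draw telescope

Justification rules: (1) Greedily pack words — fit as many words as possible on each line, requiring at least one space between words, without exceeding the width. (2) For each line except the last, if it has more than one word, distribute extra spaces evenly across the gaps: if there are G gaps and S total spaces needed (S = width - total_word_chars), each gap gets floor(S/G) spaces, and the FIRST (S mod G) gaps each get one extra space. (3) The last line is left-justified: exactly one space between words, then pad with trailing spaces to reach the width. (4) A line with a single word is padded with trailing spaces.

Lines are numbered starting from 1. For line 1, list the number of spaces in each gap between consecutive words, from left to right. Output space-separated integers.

Answer: 6

Derivation:
Line 1: ['knife', 'year'] (min_width=10, slack=5)
Line 2: ['butterfly', 'old'] (min_width=13, slack=2)
Line 3: ['blue', 'brick'] (min_width=10, slack=5)
Line 4: ['vector', 'grass'] (min_width=12, slack=3)
Line 5: ['large', 'rainbow'] (min_width=13, slack=2)
Line 6: ['sleepy', 'or', 'no'] (min_width=12, slack=3)
Line 7: ['display', 'bed'] (min_width=11, slack=4)
Line 8: ['coffee', 'standard'] (min_width=15, slack=0)
Line 9: ['I', 'draw'] (min_width=6, slack=9)
Line 10: ['telescope'] (min_width=9, slack=6)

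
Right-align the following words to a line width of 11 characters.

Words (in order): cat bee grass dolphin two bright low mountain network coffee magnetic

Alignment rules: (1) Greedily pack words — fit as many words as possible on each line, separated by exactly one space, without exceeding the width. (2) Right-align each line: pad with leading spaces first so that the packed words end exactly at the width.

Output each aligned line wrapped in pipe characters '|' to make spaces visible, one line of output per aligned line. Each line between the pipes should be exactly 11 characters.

Answer: |    cat bee|
|      grass|
|dolphin two|
| bright low|
|   mountain|
|    network|
|     coffee|
|   magnetic|

Derivation:
Line 1: ['cat', 'bee'] (min_width=7, slack=4)
Line 2: ['grass'] (min_width=5, slack=6)
Line 3: ['dolphin', 'two'] (min_width=11, slack=0)
Line 4: ['bright', 'low'] (min_width=10, slack=1)
Line 5: ['mountain'] (min_width=8, slack=3)
Line 6: ['network'] (min_width=7, slack=4)
Line 7: ['coffee'] (min_width=6, slack=5)
Line 8: ['magnetic'] (min_width=8, slack=3)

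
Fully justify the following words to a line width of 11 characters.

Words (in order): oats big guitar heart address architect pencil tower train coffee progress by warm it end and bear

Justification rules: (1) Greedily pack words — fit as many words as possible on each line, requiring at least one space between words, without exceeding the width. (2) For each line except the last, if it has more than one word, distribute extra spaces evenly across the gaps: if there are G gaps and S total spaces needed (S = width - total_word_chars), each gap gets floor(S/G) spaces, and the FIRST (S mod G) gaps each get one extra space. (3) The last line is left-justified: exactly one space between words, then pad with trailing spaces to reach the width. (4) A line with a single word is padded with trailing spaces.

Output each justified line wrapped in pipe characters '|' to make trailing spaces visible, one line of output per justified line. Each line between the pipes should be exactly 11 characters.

Line 1: ['oats', 'big'] (min_width=8, slack=3)
Line 2: ['guitar'] (min_width=6, slack=5)
Line 3: ['heart'] (min_width=5, slack=6)
Line 4: ['address'] (min_width=7, slack=4)
Line 5: ['architect'] (min_width=9, slack=2)
Line 6: ['pencil'] (min_width=6, slack=5)
Line 7: ['tower', 'train'] (min_width=11, slack=0)
Line 8: ['coffee'] (min_width=6, slack=5)
Line 9: ['progress', 'by'] (min_width=11, slack=0)
Line 10: ['warm', 'it', 'end'] (min_width=11, slack=0)
Line 11: ['and', 'bear'] (min_width=8, slack=3)

Answer: |oats    big|
|guitar     |
|heart      |
|address    |
|architect  |
|pencil     |
|tower train|
|coffee     |
|progress by|
|warm it end|
|and bear   |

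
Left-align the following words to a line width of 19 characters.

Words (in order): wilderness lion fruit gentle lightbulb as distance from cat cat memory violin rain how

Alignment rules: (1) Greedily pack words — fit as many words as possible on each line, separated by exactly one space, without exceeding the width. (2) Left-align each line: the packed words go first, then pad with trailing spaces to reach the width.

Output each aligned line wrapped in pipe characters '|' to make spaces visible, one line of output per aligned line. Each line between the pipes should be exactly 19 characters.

Answer: |wilderness lion    |
|fruit gentle       |
|lightbulb as       |
|distance from cat  |
|cat memory violin  |
|rain how           |

Derivation:
Line 1: ['wilderness', 'lion'] (min_width=15, slack=4)
Line 2: ['fruit', 'gentle'] (min_width=12, slack=7)
Line 3: ['lightbulb', 'as'] (min_width=12, slack=7)
Line 4: ['distance', 'from', 'cat'] (min_width=17, slack=2)
Line 5: ['cat', 'memory', 'violin'] (min_width=17, slack=2)
Line 6: ['rain', 'how'] (min_width=8, slack=11)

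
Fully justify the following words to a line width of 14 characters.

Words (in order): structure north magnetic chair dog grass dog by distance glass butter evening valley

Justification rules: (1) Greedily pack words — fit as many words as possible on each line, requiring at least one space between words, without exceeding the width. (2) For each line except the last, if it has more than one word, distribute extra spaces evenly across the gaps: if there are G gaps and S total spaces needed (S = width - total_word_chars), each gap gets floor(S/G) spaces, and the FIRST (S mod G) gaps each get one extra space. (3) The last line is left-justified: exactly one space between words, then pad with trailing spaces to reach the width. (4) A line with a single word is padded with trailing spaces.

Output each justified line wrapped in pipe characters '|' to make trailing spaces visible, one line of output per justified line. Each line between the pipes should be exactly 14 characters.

Answer: |structure     |
|north magnetic|
|chair      dog|
|grass  dog  by|
|distance glass|
|butter evening|
|valley        |

Derivation:
Line 1: ['structure'] (min_width=9, slack=5)
Line 2: ['north', 'magnetic'] (min_width=14, slack=0)
Line 3: ['chair', 'dog'] (min_width=9, slack=5)
Line 4: ['grass', 'dog', 'by'] (min_width=12, slack=2)
Line 5: ['distance', 'glass'] (min_width=14, slack=0)
Line 6: ['butter', 'evening'] (min_width=14, slack=0)
Line 7: ['valley'] (min_width=6, slack=8)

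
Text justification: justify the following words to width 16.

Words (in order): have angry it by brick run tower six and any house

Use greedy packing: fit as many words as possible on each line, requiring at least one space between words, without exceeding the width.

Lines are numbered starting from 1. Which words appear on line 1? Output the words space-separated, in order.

Answer: have angry it by

Derivation:
Line 1: ['have', 'angry', 'it', 'by'] (min_width=16, slack=0)
Line 2: ['brick', 'run', 'tower'] (min_width=15, slack=1)
Line 3: ['six', 'and', 'any'] (min_width=11, slack=5)
Line 4: ['house'] (min_width=5, slack=11)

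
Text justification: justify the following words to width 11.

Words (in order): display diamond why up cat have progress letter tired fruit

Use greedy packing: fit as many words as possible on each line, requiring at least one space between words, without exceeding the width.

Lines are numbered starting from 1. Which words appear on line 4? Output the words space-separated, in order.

Line 1: ['display'] (min_width=7, slack=4)
Line 2: ['diamond', 'why'] (min_width=11, slack=0)
Line 3: ['up', 'cat', 'have'] (min_width=11, slack=0)
Line 4: ['progress'] (min_width=8, slack=3)
Line 5: ['letter'] (min_width=6, slack=5)
Line 6: ['tired', 'fruit'] (min_width=11, slack=0)

Answer: progress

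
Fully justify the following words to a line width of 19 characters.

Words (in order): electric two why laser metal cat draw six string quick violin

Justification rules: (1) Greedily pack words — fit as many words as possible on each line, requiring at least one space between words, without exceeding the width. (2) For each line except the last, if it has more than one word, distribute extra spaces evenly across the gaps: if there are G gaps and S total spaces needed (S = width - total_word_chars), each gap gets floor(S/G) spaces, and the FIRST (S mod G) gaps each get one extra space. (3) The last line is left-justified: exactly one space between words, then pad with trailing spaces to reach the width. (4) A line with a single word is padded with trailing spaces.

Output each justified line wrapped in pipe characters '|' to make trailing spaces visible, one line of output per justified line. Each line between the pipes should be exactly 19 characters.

Line 1: ['electric', 'two', 'why'] (min_width=16, slack=3)
Line 2: ['laser', 'metal', 'cat'] (min_width=15, slack=4)
Line 3: ['draw', 'six', 'string'] (min_width=15, slack=4)
Line 4: ['quick', 'violin'] (min_width=12, slack=7)

Answer: |electric   two  why|
|laser   metal   cat|
|draw   six   string|
|quick violin       |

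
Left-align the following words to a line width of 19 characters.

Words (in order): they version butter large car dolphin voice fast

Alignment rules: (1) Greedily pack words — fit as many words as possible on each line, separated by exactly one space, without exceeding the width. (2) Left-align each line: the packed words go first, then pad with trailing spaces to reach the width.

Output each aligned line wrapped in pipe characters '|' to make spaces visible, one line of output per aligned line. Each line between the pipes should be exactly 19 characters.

Line 1: ['they', 'version', 'butter'] (min_width=19, slack=0)
Line 2: ['large', 'car', 'dolphin'] (min_width=17, slack=2)
Line 3: ['voice', 'fast'] (min_width=10, slack=9)

Answer: |they version butter|
|large car dolphin  |
|voice fast         |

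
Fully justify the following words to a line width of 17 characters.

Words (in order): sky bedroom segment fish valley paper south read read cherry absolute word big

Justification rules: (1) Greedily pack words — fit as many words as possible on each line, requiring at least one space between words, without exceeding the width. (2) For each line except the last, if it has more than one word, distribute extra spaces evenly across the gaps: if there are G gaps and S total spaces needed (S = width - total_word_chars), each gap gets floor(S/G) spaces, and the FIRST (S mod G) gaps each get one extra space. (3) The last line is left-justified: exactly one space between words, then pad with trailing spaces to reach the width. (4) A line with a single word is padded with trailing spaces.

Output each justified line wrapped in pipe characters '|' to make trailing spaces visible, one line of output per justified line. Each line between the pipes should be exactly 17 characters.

Answer: |sky       bedroom|
|segment      fish|
|valley      paper|
|south  read  read|
|cherry   absolute|
|word big         |

Derivation:
Line 1: ['sky', 'bedroom'] (min_width=11, slack=6)
Line 2: ['segment', 'fish'] (min_width=12, slack=5)
Line 3: ['valley', 'paper'] (min_width=12, slack=5)
Line 4: ['south', 'read', 'read'] (min_width=15, slack=2)
Line 5: ['cherry', 'absolute'] (min_width=15, slack=2)
Line 6: ['word', 'big'] (min_width=8, slack=9)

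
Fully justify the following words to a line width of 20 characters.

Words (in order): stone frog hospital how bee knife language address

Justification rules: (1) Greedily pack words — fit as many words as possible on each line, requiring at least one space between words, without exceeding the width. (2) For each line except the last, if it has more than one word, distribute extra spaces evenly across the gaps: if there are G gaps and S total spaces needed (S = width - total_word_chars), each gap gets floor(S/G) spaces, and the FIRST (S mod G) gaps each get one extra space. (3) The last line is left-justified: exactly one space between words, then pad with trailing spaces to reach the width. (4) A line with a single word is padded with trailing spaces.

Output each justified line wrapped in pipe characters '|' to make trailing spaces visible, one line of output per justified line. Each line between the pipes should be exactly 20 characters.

Answer: |stone  frog hospital|
|how     bee    knife|
|language address    |

Derivation:
Line 1: ['stone', 'frog', 'hospital'] (min_width=19, slack=1)
Line 2: ['how', 'bee', 'knife'] (min_width=13, slack=7)
Line 3: ['language', 'address'] (min_width=16, slack=4)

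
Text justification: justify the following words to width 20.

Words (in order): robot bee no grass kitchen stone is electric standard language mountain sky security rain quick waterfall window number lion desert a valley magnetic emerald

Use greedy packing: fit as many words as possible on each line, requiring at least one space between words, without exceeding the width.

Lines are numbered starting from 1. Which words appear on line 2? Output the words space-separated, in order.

Answer: kitchen stone is

Derivation:
Line 1: ['robot', 'bee', 'no', 'grass'] (min_width=18, slack=2)
Line 2: ['kitchen', 'stone', 'is'] (min_width=16, slack=4)
Line 3: ['electric', 'standard'] (min_width=17, slack=3)
Line 4: ['language', 'mountain'] (min_width=17, slack=3)
Line 5: ['sky', 'security', 'rain'] (min_width=17, slack=3)
Line 6: ['quick', 'waterfall'] (min_width=15, slack=5)
Line 7: ['window', 'number', 'lion'] (min_width=18, slack=2)
Line 8: ['desert', 'a', 'valley'] (min_width=15, slack=5)
Line 9: ['magnetic', 'emerald'] (min_width=16, slack=4)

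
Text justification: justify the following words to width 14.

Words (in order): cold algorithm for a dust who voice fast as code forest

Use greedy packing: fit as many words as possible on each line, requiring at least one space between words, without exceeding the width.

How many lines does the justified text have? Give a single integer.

Answer: 4

Derivation:
Line 1: ['cold', 'algorithm'] (min_width=14, slack=0)
Line 2: ['for', 'a', 'dust', 'who'] (min_width=14, slack=0)
Line 3: ['voice', 'fast', 'as'] (min_width=13, slack=1)
Line 4: ['code', 'forest'] (min_width=11, slack=3)
Total lines: 4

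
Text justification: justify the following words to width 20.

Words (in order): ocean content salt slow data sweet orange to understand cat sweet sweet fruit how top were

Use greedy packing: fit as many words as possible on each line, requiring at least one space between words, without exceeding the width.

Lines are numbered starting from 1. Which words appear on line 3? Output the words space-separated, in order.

Answer: orange to understand

Derivation:
Line 1: ['ocean', 'content', 'salt'] (min_width=18, slack=2)
Line 2: ['slow', 'data', 'sweet'] (min_width=15, slack=5)
Line 3: ['orange', 'to', 'understand'] (min_width=20, slack=0)
Line 4: ['cat', 'sweet', 'sweet'] (min_width=15, slack=5)
Line 5: ['fruit', 'how', 'top', 'were'] (min_width=18, slack=2)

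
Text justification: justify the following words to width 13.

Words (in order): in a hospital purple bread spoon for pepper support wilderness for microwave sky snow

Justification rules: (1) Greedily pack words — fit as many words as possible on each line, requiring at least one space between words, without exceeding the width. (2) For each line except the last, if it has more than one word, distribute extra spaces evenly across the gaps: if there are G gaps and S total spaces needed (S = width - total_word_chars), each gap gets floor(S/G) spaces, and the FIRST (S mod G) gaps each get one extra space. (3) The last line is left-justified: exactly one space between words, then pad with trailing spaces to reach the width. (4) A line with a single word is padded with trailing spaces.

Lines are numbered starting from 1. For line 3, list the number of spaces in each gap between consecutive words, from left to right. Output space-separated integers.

Line 1: ['in', 'a', 'hospital'] (min_width=13, slack=0)
Line 2: ['purple', 'bread'] (min_width=12, slack=1)
Line 3: ['spoon', 'for'] (min_width=9, slack=4)
Line 4: ['pepper'] (min_width=6, slack=7)
Line 5: ['support'] (min_width=7, slack=6)
Line 6: ['wilderness'] (min_width=10, slack=3)
Line 7: ['for', 'microwave'] (min_width=13, slack=0)
Line 8: ['sky', 'snow'] (min_width=8, slack=5)

Answer: 5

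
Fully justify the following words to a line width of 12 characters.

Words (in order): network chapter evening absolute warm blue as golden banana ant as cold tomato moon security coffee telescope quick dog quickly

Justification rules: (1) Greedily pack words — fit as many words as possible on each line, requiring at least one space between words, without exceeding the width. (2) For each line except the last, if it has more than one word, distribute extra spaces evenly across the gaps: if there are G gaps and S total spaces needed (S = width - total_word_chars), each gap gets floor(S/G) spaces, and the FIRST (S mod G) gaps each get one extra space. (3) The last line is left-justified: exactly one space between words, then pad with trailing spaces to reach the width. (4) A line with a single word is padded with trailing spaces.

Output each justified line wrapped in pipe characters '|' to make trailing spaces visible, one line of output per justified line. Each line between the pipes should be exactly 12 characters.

Line 1: ['network'] (min_width=7, slack=5)
Line 2: ['chapter'] (min_width=7, slack=5)
Line 3: ['evening'] (min_width=7, slack=5)
Line 4: ['absolute'] (min_width=8, slack=4)
Line 5: ['warm', 'blue', 'as'] (min_width=12, slack=0)
Line 6: ['golden'] (min_width=6, slack=6)
Line 7: ['banana', 'ant'] (min_width=10, slack=2)
Line 8: ['as', 'cold'] (min_width=7, slack=5)
Line 9: ['tomato', 'moon'] (min_width=11, slack=1)
Line 10: ['security'] (min_width=8, slack=4)
Line 11: ['coffee'] (min_width=6, slack=6)
Line 12: ['telescope'] (min_width=9, slack=3)
Line 13: ['quick', 'dog'] (min_width=9, slack=3)
Line 14: ['quickly'] (min_width=7, slack=5)

Answer: |network     |
|chapter     |
|evening     |
|absolute    |
|warm blue as|
|golden      |
|banana   ant|
|as      cold|
|tomato  moon|
|security    |
|coffee      |
|telescope   |
|quick    dog|
|quickly     |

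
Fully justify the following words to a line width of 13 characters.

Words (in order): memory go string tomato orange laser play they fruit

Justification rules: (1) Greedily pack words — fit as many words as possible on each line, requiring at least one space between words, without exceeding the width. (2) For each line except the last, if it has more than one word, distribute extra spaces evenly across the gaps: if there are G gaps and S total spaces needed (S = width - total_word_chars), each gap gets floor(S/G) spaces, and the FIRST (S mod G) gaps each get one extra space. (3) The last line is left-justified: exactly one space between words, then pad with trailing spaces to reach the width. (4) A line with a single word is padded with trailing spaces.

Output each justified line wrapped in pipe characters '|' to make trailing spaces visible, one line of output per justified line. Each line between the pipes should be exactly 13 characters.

Line 1: ['memory', 'go'] (min_width=9, slack=4)
Line 2: ['string', 'tomato'] (min_width=13, slack=0)
Line 3: ['orange', 'laser'] (min_width=12, slack=1)
Line 4: ['play', 'they'] (min_width=9, slack=4)
Line 5: ['fruit'] (min_width=5, slack=8)

Answer: |memory     go|
|string tomato|
|orange  laser|
|play     they|
|fruit        |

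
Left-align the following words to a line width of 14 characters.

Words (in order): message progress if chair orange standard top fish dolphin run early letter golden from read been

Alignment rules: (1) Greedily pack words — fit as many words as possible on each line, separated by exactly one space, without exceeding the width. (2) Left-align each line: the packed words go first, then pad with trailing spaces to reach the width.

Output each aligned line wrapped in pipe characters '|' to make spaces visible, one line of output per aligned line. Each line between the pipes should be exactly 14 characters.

Line 1: ['message'] (min_width=7, slack=7)
Line 2: ['progress', 'if'] (min_width=11, slack=3)
Line 3: ['chair', 'orange'] (min_width=12, slack=2)
Line 4: ['standard', 'top'] (min_width=12, slack=2)
Line 5: ['fish', 'dolphin'] (min_width=12, slack=2)
Line 6: ['run', 'early'] (min_width=9, slack=5)
Line 7: ['letter', 'golden'] (min_width=13, slack=1)
Line 8: ['from', 'read', 'been'] (min_width=14, slack=0)

Answer: |message       |
|progress if   |
|chair orange  |
|standard top  |
|fish dolphin  |
|run early     |
|letter golden |
|from read been|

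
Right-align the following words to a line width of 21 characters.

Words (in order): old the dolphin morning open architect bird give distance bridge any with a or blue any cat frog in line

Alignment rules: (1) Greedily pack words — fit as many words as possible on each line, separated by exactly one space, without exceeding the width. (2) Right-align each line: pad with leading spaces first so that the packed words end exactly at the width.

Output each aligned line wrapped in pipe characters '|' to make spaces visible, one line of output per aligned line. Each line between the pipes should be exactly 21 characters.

Answer: |      old the dolphin|
|         morning open|
|  architect bird give|
|  distance bridge any|
|   with a or blue any|
|     cat frog in line|

Derivation:
Line 1: ['old', 'the', 'dolphin'] (min_width=15, slack=6)
Line 2: ['morning', 'open'] (min_width=12, slack=9)
Line 3: ['architect', 'bird', 'give'] (min_width=19, slack=2)
Line 4: ['distance', 'bridge', 'any'] (min_width=19, slack=2)
Line 5: ['with', 'a', 'or', 'blue', 'any'] (min_width=18, slack=3)
Line 6: ['cat', 'frog', 'in', 'line'] (min_width=16, slack=5)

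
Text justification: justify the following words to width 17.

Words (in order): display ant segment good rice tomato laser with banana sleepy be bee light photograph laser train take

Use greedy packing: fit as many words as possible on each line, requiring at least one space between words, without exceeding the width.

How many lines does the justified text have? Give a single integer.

Line 1: ['display', 'ant'] (min_width=11, slack=6)
Line 2: ['segment', 'good', 'rice'] (min_width=17, slack=0)
Line 3: ['tomato', 'laser', 'with'] (min_width=17, slack=0)
Line 4: ['banana', 'sleepy', 'be'] (min_width=16, slack=1)
Line 5: ['bee', 'light'] (min_width=9, slack=8)
Line 6: ['photograph', 'laser'] (min_width=16, slack=1)
Line 7: ['train', 'take'] (min_width=10, slack=7)
Total lines: 7

Answer: 7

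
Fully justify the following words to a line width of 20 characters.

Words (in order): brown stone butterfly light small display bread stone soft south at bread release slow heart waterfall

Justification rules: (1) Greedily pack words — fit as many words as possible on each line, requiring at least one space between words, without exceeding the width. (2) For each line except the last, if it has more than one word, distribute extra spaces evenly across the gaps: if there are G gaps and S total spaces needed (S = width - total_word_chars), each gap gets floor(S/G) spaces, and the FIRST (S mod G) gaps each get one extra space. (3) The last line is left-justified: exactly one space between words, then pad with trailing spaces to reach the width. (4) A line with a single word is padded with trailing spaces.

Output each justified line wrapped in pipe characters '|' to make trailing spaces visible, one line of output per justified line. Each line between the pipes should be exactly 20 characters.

Answer: |brown          stone|
|butterfly      light|
|small  display bread|
|stone  soft south at|
|bread  release  slow|
|heart waterfall     |

Derivation:
Line 1: ['brown', 'stone'] (min_width=11, slack=9)
Line 2: ['butterfly', 'light'] (min_width=15, slack=5)
Line 3: ['small', 'display', 'bread'] (min_width=19, slack=1)
Line 4: ['stone', 'soft', 'south', 'at'] (min_width=19, slack=1)
Line 5: ['bread', 'release', 'slow'] (min_width=18, slack=2)
Line 6: ['heart', 'waterfall'] (min_width=15, slack=5)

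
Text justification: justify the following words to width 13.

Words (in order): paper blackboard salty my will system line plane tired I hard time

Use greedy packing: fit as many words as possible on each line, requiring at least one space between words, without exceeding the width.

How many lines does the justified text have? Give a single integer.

Line 1: ['paper'] (min_width=5, slack=8)
Line 2: ['blackboard'] (min_width=10, slack=3)
Line 3: ['salty', 'my', 'will'] (min_width=13, slack=0)
Line 4: ['system', 'line'] (min_width=11, slack=2)
Line 5: ['plane', 'tired', 'I'] (min_width=13, slack=0)
Line 6: ['hard', 'time'] (min_width=9, slack=4)
Total lines: 6

Answer: 6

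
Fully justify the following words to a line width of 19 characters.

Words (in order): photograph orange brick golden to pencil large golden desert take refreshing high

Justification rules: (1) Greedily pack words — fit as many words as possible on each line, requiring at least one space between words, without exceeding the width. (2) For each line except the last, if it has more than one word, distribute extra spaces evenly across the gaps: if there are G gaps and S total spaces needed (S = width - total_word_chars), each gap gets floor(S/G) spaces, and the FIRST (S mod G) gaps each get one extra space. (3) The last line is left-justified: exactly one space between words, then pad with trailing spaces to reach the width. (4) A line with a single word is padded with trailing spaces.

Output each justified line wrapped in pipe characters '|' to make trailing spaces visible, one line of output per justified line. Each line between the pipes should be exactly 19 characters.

Answer: |photograph   orange|
|brick   golden   to|
|pencil large golden|
|desert         take|
|refreshing high    |

Derivation:
Line 1: ['photograph', 'orange'] (min_width=17, slack=2)
Line 2: ['brick', 'golden', 'to'] (min_width=15, slack=4)
Line 3: ['pencil', 'large', 'golden'] (min_width=19, slack=0)
Line 4: ['desert', 'take'] (min_width=11, slack=8)
Line 5: ['refreshing', 'high'] (min_width=15, slack=4)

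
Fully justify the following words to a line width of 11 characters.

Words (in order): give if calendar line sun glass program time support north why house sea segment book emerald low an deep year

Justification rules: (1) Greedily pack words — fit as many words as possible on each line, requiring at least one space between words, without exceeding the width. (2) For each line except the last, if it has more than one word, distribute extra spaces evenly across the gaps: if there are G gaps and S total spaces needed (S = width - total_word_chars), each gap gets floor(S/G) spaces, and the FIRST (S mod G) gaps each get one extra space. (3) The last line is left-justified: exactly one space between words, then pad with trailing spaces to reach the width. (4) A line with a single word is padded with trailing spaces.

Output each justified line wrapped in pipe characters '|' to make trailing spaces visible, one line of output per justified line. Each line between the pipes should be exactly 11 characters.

Answer: |give     if|
|calendar   |
|line    sun|
|glass      |
|program    |
|time       |
|support    |
|north   why|
|house   sea|
|segment    |
|book       |
|emerald low|
|an     deep|
|year       |

Derivation:
Line 1: ['give', 'if'] (min_width=7, slack=4)
Line 2: ['calendar'] (min_width=8, slack=3)
Line 3: ['line', 'sun'] (min_width=8, slack=3)
Line 4: ['glass'] (min_width=5, slack=6)
Line 5: ['program'] (min_width=7, slack=4)
Line 6: ['time'] (min_width=4, slack=7)
Line 7: ['support'] (min_width=7, slack=4)
Line 8: ['north', 'why'] (min_width=9, slack=2)
Line 9: ['house', 'sea'] (min_width=9, slack=2)
Line 10: ['segment'] (min_width=7, slack=4)
Line 11: ['book'] (min_width=4, slack=7)
Line 12: ['emerald', 'low'] (min_width=11, slack=0)
Line 13: ['an', 'deep'] (min_width=7, slack=4)
Line 14: ['year'] (min_width=4, slack=7)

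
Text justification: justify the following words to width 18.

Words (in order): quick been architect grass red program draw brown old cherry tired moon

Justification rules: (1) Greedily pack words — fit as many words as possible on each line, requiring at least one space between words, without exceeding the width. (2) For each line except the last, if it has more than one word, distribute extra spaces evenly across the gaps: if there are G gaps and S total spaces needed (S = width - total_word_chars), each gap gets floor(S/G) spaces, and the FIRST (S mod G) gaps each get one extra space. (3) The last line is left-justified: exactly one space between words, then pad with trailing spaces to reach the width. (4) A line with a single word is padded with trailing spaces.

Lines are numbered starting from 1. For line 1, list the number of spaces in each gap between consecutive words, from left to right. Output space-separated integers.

Line 1: ['quick', 'been'] (min_width=10, slack=8)
Line 2: ['architect', 'grass'] (min_width=15, slack=3)
Line 3: ['red', 'program', 'draw'] (min_width=16, slack=2)
Line 4: ['brown', 'old', 'cherry'] (min_width=16, slack=2)
Line 5: ['tired', 'moon'] (min_width=10, slack=8)

Answer: 9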